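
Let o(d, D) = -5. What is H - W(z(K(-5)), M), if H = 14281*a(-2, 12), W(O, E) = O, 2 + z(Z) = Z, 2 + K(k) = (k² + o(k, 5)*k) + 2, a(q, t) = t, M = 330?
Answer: 171324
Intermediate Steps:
K(k) = k² - 5*k (K(k) = -2 + ((k² - 5*k) + 2) = -2 + (2 + k² - 5*k) = k² - 5*k)
z(Z) = -2 + Z
H = 171372 (H = 14281*12 = 171372)
H - W(z(K(-5)), M) = 171372 - (-2 - 5*(-5 - 5)) = 171372 - (-2 - 5*(-10)) = 171372 - (-2 + 50) = 171372 - 1*48 = 171372 - 48 = 171324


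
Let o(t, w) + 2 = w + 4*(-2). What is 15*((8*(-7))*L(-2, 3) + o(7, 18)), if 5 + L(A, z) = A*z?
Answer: 9360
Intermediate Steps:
o(t, w) = -10 + w (o(t, w) = -2 + (w + 4*(-2)) = -2 + (w - 8) = -2 + (-8 + w) = -10 + w)
L(A, z) = -5 + A*z
15*((8*(-7))*L(-2, 3) + o(7, 18)) = 15*((8*(-7))*(-5 - 2*3) + (-10 + 18)) = 15*(-56*(-5 - 6) + 8) = 15*(-56*(-11) + 8) = 15*(616 + 8) = 15*624 = 9360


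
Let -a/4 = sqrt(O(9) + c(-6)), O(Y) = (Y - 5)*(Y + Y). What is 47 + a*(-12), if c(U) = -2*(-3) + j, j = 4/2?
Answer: 47 + 192*sqrt(5) ≈ 476.33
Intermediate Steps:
O(Y) = 2*Y*(-5 + Y) (O(Y) = (-5 + Y)*(2*Y) = 2*Y*(-5 + Y))
j = 2 (j = 4*(1/2) = 2)
c(U) = 8 (c(U) = -2*(-3) + 2 = 6 + 2 = 8)
a = -16*sqrt(5) (a = -4*sqrt(2*9*(-5 + 9) + 8) = -4*sqrt(2*9*4 + 8) = -4*sqrt(72 + 8) = -16*sqrt(5) ≈ -35.777)
47 + a*(-12) = 47 - 16*sqrt(5)*(-12) = 47 + 192*sqrt(5)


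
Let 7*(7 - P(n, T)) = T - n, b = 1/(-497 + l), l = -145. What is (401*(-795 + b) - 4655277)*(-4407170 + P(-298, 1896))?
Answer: 98522446664299375/4494 ≈ 2.1923e+13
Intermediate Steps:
b = -1/642 (b = 1/(-497 - 145) = 1/(-642) = -1/642 ≈ -0.0015576)
P(n, T) = 7 - T/7 + n/7 (P(n, T) = 7 - (T - n)/7 = 7 + (-T/7 + n/7) = 7 - T/7 + n/7)
(401*(-795 + b) - 4655277)*(-4407170 + P(-298, 1896)) = (401*(-795 - 1/642) - 4655277)*(-4407170 + (7 - ⅐*1896 + (⅐)*(-298))) = (401*(-510391/642) - 4655277)*(-4407170 + (7 - 1896/7 - 298/7)) = (-204666791/642 - 4655277)*(-4407170 - 2145/7) = -3193354625/642*(-30852335/7) = 98522446664299375/4494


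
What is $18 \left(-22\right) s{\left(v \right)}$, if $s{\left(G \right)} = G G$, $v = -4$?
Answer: $-6336$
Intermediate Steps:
$s{\left(G \right)} = G^{2}$
$18 \left(-22\right) s{\left(v \right)} = 18 \left(-22\right) \left(-4\right)^{2} = \left(-396\right) 16 = -6336$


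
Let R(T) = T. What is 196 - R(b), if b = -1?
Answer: 197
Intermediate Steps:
196 - R(b) = 196 - (-1) = 196 - 1*(-1) = 196 + 1 = 197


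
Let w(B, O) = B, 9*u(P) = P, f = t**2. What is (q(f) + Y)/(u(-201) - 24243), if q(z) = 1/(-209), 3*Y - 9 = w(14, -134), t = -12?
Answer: -1201/3803591 ≈ -0.00031575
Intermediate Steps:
f = 144 (f = (-12)**2 = 144)
u(P) = P/9
Y = 23/3 (Y = 3 + (1/3)*14 = 3 + 14/3 = 23/3 ≈ 7.6667)
q(z) = -1/209
(q(f) + Y)/(u(-201) - 24243) = (-1/209 + 23/3)/((1/9)*(-201) - 24243) = 4804/(627*(-67/3 - 24243)) = 4804/(627*(-72796/3)) = (4804/627)*(-3/72796) = -1201/3803591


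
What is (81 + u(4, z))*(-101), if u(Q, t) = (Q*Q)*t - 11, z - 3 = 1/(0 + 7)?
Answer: -85042/7 ≈ -12149.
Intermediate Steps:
z = 22/7 (z = 3 + 1/(0 + 7) = 3 + 1/7 = 3 + ⅐ = 22/7 ≈ 3.1429)
u(Q, t) = -11 + t*Q² (u(Q, t) = Q²*t - 11 = t*Q² - 11 = -11 + t*Q²)
(81 + u(4, z))*(-101) = (81 + (-11 + (22/7)*4²))*(-101) = (81 + (-11 + (22/7)*16))*(-101) = (81 + (-11 + 352/7))*(-101) = (81 + 275/7)*(-101) = (842/7)*(-101) = -85042/7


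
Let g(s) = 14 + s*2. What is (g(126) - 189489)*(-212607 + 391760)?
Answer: -33899868119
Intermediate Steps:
g(s) = 14 + 2*s
(g(126) - 189489)*(-212607 + 391760) = ((14 + 2*126) - 189489)*(-212607 + 391760) = ((14 + 252) - 189489)*179153 = (266 - 189489)*179153 = -189223*179153 = -33899868119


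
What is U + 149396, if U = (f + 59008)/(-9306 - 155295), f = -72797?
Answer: 24590744785/164601 ≈ 1.4940e+5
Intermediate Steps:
U = 13789/164601 (U = (-72797 + 59008)/(-9306 - 155295) = -13789/(-164601) = -13789*(-1/164601) = 13789/164601 ≈ 0.083772)
U + 149396 = 13789/164601 + 149396 = 24590744785/164601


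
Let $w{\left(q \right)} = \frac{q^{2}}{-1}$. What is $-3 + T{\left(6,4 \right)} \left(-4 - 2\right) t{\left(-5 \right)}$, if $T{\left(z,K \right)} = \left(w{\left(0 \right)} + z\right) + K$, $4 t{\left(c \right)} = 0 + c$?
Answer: $72$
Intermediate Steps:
$t{\left(c \right)} = \frac{c}{4}$ ($t{\left(c \right)} = \frac{0 + c}{4} = \frac{c}{4}$)
$w{\left(q \right)} = - q^{2}$
$T{\left(z,K \right)} = K + z$ ($T{\left(z,K \right)} = \left(- 0^{2} + z\right) + K = \left(\left(-1\right) 0 + z\right) + K = \left(0 + z\right) + K = z + K = K + z$)
$-3 + T{\left(6,4 \right)} \left(-4 - 2\right) t{\left(-5 \right)} = -3 + \left(4 + 6\right) \left(-4 - 2\right) \frac{1}{4} \left(-5\right) = -3 + 10 \left(\left(-6\right) \left(- \frac{5}{4}\right)\right) = -3 + 10 \cdot \frac{15}{2} = -3 + 75 = 72$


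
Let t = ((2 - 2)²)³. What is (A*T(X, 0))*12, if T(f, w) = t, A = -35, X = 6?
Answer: 0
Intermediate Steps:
t = 0 (t = (0²)³ = 0³ = 0)
T(f, w) = 0
(A*T(X, 0))*12 = -35*0*12 = 0*12 = 0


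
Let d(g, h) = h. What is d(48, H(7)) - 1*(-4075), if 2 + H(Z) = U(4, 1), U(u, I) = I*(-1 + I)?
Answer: 4073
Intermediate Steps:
H(Z) = -2 (H(Z) = -2 + 1*(-1 + 1) = -2 + 1*0 = -2 + 0 = -2)
d(48, H(7)) - 1*(-4075) = -2 - 1*(-4075) = -2 + 4075 = 4073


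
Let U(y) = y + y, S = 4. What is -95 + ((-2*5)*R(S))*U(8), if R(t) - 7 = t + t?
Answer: -2495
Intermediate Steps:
U(y) = 2*y
R(t) = 7 + 2*t (R(t) = 7 + (t + t) = 7 + 2*t)
-95 + ((-2*5)*R(S))*U(8) = -95 + ((-2*5)*(7 + 2*4))*(2*8) = -95 - 10*(7 + 8)*16 = -95 - 10*15*16 = -95 - 150*16 = -95 - 2400 = -2495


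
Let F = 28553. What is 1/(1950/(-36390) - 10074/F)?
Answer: -34634789/14075707 ≈ -2.4606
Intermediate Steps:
1/(1950/(-36390) - 10074/F) = 1/(1950/(-36390) - 10074/28553) = 1/(1950*(-1/36390) - 10074*1/28553) = 1/(-65/1213 - 10074/28553) = 1/(-14075707/34634789) = -34634789/14075707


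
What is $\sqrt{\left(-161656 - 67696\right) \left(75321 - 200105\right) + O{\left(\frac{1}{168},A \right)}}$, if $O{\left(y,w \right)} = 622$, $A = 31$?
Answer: $\sqrt{28619460590} \approx 1.6917 \cdot 10^{5}$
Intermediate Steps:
$\sqrt{\left(-161656 - 67696\right) \left(75321 - 200105\right) + O{\left(\frac{1}{168},A \right)}} = \sqrt{\left(-161656 - 67696\right) \left(75321 - 200105\right) + 622} = \sqrt{\left(-229352\right) \left(-124784\right) + 622} = \sqrt{28619459968 + 622} = \sqrt{28619460590}$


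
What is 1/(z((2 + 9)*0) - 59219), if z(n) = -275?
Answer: -1/59494 ≈ -1.6808e-5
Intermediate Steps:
1/(z((2 + 9)*0) - 59219) = 1/(-275 - 59219) = 1/(-59494) = -1/59494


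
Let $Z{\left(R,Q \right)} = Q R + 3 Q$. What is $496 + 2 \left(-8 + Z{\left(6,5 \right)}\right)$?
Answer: $570$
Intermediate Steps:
$Z{\left(R,Q \right)} = 3 Q + Q R$
$496 + 2 \left(-8 + Z{\left(6,5 \right)}\right) = 496 + 2 \left(-8 + 5 \left(3 + 6\right)\right) = 496 + 2 \left(-8 + 5 \cdot 9\right) = 496 + 2 \left(-8 + 45\right) = 496 + 2 \cdot 37 = 496 + 74 = 570$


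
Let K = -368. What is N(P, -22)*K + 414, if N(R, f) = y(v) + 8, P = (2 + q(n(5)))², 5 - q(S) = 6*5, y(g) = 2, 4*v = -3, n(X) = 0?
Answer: -3266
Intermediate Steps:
v = -¾ (v = (¼)*(-3) = -¾ ≈ -0.75000)
q(S) = -25 (q(S) = 5 - 6*5 = 5 - 1*30 = 5 - 30 = -25)
P = 529 (P = (2 - 25)² = (-23)² = 529)
N(R, f) = 10 (N(R, f) = 2 + 8 = 10)
N(P, -22)*K + 414 = 10*(-368) + 414 = -3680 + 414 = -3266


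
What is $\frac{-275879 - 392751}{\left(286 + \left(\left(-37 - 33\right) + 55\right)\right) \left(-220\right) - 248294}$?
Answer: $\frac{334315}{153957} \approx 2.1715$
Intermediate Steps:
$\frac{-275879 - 392751}{\left(286 + \left(\left(-37 - 33\right) + 55\right)\right) \left(-220\right) - 248294} = - \frac{668630}{\left(286 + \left(-70 + 55\right)\right) \left(-220\right) - 248294} = - \frac{668630}{\left(286 - 15\right) \left(-220\right) - 248294} = - \frac{668630}{271 \left(-220\right) - 248294} = - \frac{668630}{-59620 - 248294} = - \frac{668630}{-307914} = \left(-668630\right) \left(- \frac{1}{307914}\right) = \frac{334315}{153957}$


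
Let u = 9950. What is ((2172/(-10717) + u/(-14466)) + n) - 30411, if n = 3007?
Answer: -2124319162795/77516061 ≈ -27405.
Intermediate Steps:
((2172/(-10717) + u/(-14466)) + n) - 30411 = ((2172/(-10717) + 9950/(-14466)) + 3007) - 30411 = ((2172*(-1/10717) + 9950*(-1/14466)) + 3007) - 30411 = ((-2172/10717 - 4975/7233) + 3007) - 30411 = (-69027151/77516061 + 3007) - 30411 = 233021768276/77516061 - 30411 = -2124319162795/77516061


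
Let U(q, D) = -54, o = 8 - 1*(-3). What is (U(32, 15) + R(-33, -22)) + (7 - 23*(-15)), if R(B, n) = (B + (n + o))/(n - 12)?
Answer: 5088/17 ≈ 299.29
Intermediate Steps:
o = 11 (o = 8 + 3 = 11)
R(B, n) = (11 + B + n)/(-12 + n) (R(B, n) = (B + (n + 11))/(n - 12) = (B + (11 + n))/(-12 + n) = (11 + B + n)/(-12 + n))
(U(32, 15) + R(-33, -22)) + (7 - 23*(-15)) = (-54 + (11 - 33 - 22)/(-12 - 22)) + (7 - 23*(-15)) = (-54 - 44/(-34)) + (7 + 345) = (-54 - 1/34*(-44)) + 352 = (-54 + 22/17) + 352 = -896/17 + 352 = 5088/17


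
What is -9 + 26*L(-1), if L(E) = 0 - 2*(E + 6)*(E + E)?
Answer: 511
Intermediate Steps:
L(E) = -4*E*(6 + E) (L(E) = 0 - 2*(6 + E)*2*E = 0 - 4*E*(6 + E) = -4*E*(6 + E))
-9 + 26*L(-1) = -9 + 26*(-4*(-1)*(6 - 1)) = -9 + 26*(-4*(-1)*5) = -9 + 26*20 = -9 + 520 = 511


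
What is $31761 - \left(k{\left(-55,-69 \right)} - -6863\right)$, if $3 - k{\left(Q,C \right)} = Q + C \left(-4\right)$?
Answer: $25116$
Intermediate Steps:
$k{\left(Q,C \right)} = 3 - Q + 4 C$ ($k{\left(Q,C \right)} = 3 - \left(Q + C \left(-4\right)\right) = 3 - \left(Q - 4 C\right) = 3 + \left(- Q + 4 C\right) = 3 - Q + 4 C$)
$31761 - \left(k{\left(-55,-69 \right)} - -6863\right) = 31761 - \left(\left(3 - -55 + 4 \left(-69\right)\right) - -6863\right) = 31761 - \left(\left(3 + 55 - 276\right) + 6863\right) = 31761 - \left(-218 + 6863\right) = 31761 - 6645 = 25116$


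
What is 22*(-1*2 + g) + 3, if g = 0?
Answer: -41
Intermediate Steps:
22*(-1*2 + g) + 3 = 22*(-1*2 + 0) + 3 = 22*(-2 + 0) + 3 = 22*(-2) + 3 = -44 + 3 = -41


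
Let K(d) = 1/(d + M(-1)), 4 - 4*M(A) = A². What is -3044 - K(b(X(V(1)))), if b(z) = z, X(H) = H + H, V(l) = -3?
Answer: -63920/21 ≈ -3043.8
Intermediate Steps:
X(H) = 2*H
M(A) = 1 - A²/4
K(d) = 1/(¾ + d) (K(d) = 1/(d + (1 - ¼*(-1)²)) = 1/(d + (1 - ¼*1)) = 1/(d + (1 - ¼)) = 1/(d + ¾) = 1/(¾ + d))
-3044 - K(b(X(V(1)))) = -3044 - 4/(3 + 4*(2*(-3))) = -3044 - 4/(3 + 4*(-6)) = -3044 - 4/(3 - 24) = -3044 - 4/(-21) = -3044 - 4*(-1)/21 = -3044 - 1*(-4/21) = -3044 + 4/21 = -63920/21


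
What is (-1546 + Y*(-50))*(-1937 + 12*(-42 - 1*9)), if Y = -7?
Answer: 3048604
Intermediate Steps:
(-1546 + Y*(-50))*(-1937 + 12*(-42 - 1*9)) = (-1546 - 7*(-50))*(-1937 + 12*(-42 - 1*9)) = (-1546 + 350)*(-1937 + 12*(-42 - 9)) = -1196*(-1937 + 12*(-51)) = -1196*(-1937 - 612) = -1196*(-2549) = 3048604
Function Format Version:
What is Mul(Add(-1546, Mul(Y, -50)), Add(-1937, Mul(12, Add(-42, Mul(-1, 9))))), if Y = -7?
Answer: 3048604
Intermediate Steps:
Mul(Add(-1546, Mul(Y, -50)), Add(-1937, Mul(12, Add(-42, Mul(-1, 9))))) = Mul(Add(-1546, Mul(-7, -50)), Add(-1937, Mul(12, Add(-42, Mul(-1, 9))))) = Mul(Add(-1546, 350), Add(-1937, Mul(12, Add(-42, -9)))) = Mul(-1196, Add(-1937, Mul(12, -51))) = Mul(-1196, Add(-1937, -612)) = Mul(-1196, -2549) = 3048604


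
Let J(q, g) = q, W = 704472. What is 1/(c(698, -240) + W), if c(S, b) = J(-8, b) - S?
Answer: 1/703766 ≈ 1.4209e-6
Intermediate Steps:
c(S, b) = -8 - S
1/(c(698, -240) + W) = 1/((-8 - 1*698) + 704472) = 1/((-8 - 698) + 704472) = 1/(-706 + 704472) = 1/703766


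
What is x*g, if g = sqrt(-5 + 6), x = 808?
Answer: 808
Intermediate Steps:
g = 1 (g = sqrt(1) = 1)
x*g = 808*1 = 808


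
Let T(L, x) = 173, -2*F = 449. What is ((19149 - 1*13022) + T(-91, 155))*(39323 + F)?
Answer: 246320550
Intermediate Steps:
F = -449/2 (F = -½*449 = -449/2 ≈ -224.50)
((19149 - 1*13022) + T(-91, 155))*(39323 + F) = ((19149 - 1*13022) + 173)*(39323 - 449/2) = ((19149 - 13022) + 173)*(78197/2) = (6127 + 173)*(78197/2) = 6300*(78197/2) = 246320550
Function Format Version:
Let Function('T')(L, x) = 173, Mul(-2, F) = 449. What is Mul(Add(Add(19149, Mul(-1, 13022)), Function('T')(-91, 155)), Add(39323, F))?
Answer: 246320550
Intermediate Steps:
F = Rational(-449, 2) (F = Mul(Rational(-1, 2), 449) = Rational(-449, 2) ≈ -224.50)
Mul(Add(Add(19149, Mul(-1, 13022)), Function('T')(-91, 155)), Add(39323, F)) = Mul(Add(Add(19149, Mul(-1, 13022)), 173), Add(39323, Rational(-449, 2))) = Mul(Add(Add(19149, -13022), 173), Rational(78197, 2)) = Mul(Add(6127, 173), Rational(78197, 2)) = Mul(6300, Rational(78197, 2)) = 246320550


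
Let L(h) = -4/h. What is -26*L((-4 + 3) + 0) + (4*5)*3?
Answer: -44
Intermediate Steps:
-26*L((-4 + 3) + 0) + (4*5)*3 = -(-104)/((-4 + 3) + 0) + (4*5)*3 = -(-104)/(-1 + 0) + 20*3 = -(-104)/(-1) + 60 = -(-104)*(-1) + 60 = -26*4 + 60 = -104 + 60 = -44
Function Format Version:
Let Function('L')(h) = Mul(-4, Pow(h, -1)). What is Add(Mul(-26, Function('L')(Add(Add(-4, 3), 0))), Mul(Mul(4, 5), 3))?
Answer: -44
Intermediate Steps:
Add(Mul(-26, Function('L')(Add(Add(-4, 3), 0))), Mul(Mul(4, 5), 3)) = Add(Mul(-26, Mul(-4, Pow(Add(Add(-4, 3), 0), -1))), Mul(Mul(4, 5), 3)) = Add(Mul(-26, Mul(-4, Pow(Add(-1, 0), -1))), Mul(20, 3)) = Add(Mul(-26, Mul(-4, Pow(-1, -1))), 60) = Add(Mul(-26, Mul(-4, -1)), 60) = Add(Mul(-26, 4), 60) = Add(-104, 60) = -44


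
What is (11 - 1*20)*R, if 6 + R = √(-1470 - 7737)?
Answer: 54 - 27*I*√1023 ≈ 54.0 - 863.58*I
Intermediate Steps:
R = -6 + 3*I*√1023 (R = -6 + √(-1470 - 7737) = -6 + √(-9207) = -6 + 3*I*√1023 ≈ -6.0 + 95.953*I)
(11 - 1*20)*R = (11 - 1*20)*(-6 + 3*I*√1023) = (11 - 20)*(-6 + 3*I*√1023) = -9*(-6 + 3*I*√1023) = 54 - 27*I*√1023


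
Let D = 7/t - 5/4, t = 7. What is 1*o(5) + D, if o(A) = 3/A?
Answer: 7/20 ≈ 0.35000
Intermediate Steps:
D = -¼ (D = 7/7 - 5/4 = 7*(⅐) - 5*¼ = 1 - 5/4 = -¼ ≈ -0.25000)
1*o(5) + D = 1*(3/5) - ¼ = 1*(3*(⅕)) - ¼ = 1*(⅗) - ¼ = ⅗ - ¼ = 7/20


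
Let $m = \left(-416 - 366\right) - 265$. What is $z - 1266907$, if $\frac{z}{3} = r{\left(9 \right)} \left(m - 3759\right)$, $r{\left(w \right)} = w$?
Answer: $-1396669$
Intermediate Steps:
$m = -1047$ ($m = -782 - 265 = -1047$)
$z = -129762$ ($z = 3 \cdot 9 \left(-1047 - 3759\right) = 3 \cdot 9 \left(-4806\right) = 3 \left(-43254\right) = -129762$)
$z - 1266907 = -129762 - 1266907 = -1396669$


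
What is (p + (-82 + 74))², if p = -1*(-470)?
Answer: 213444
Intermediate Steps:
p = 470
(p + (-82 + 74))² = (470 + (-82 + 74))² = (470 - 8)² = 462² = 213444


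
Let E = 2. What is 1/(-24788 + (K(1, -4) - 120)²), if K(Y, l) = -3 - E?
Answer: -1/9163 ≈ -0.00010913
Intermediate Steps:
K(Y, l) = -5 (K(Y, l) = -3 - 1*2 = -3 - 2 = -5)
1/(-24788 + (K(1, -4) - 120)²) = 1/(-24788 + (-5 - 120)²) = 1/(-24788 + (-125)²) = 1/(-24788 + 15625) = 1/(-9163) = -1/9163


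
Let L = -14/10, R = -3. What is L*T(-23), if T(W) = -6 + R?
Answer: 63/5 ≈ 12.600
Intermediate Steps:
T(W) = -9 (T(W) = -6 - 3 = -9)
L = -7/5 (L = -14*⅒ = -7/5 ≈ -1.4000)
L*T(-23) = -7/5*(-9) = 63/5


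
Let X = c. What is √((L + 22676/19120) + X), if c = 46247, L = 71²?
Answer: √292968959255/2390 ≈ 226.47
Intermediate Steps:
L = 5041
X = 46247
√((L + 22676/19120) + X) = √((5041 + 22676/19120) + 46247) = √((5041 + 22676*(1/19120)) + 46247) = √((5041 + 5669/4780) + 46247) = √(24101649/4780 + 46247) = √(245162309/4780) = √292968959255/2390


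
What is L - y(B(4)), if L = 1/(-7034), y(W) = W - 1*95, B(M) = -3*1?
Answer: 689331/7034 ≈ 98.000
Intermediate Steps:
B(M) = -3
y(W) = -95 + W (y(W) = W - 95 = -95 + W)
L = -1/7034 ≈ -0.00014217
L - y(B(4)) = -1/7034 - (-95 - 3) = -1/7034 - 1*(-98) = -1/7034 + 98 = 689331/7034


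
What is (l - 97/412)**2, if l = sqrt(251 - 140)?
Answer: 18850993/169744 - 97*sqrt(111)/206 ≈ 106.09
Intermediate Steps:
l = sqrt(111) ≈ 10.536
(l - 97/412)**2 = (sqrt(111) - 97/412)**2 = (-97/412 + sqrt(111))**2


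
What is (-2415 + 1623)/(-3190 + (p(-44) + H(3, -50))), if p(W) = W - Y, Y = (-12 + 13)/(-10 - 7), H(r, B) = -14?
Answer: 1496/6135 ≈ 0.24385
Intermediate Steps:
Y = -1/17 (Y = 1/(-17) = 1*(-1/17) = -1/17 ≈ -0.058824)
p(W) = 1/17 + W (p(W) = W - 1*(-1/17) = W + 1/17 = 1/17 + W)
(-2415 + 1623)/(-3190 + (p(-44) + H(3, -50))) = (-2415 + 1623)/(-3190 + ((1/17 - 44) - 14)) = -792/(-3190 + (-747/17 - 14)) = -792/(-3190 - 985/17) = -792/(-55215/17) = -792*(-17/55215) = 1496/6135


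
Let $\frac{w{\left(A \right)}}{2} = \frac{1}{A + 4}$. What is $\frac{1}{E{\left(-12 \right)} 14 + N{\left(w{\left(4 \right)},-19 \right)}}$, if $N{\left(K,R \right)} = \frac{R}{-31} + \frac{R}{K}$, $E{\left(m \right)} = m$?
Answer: $- \frac{31}{7545} \approx -0.0041087$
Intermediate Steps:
$w{\left(A \right)} = \frac{2}{4 + A}$ ($w{\left(A \right)} = \frac{2}{A + 4} = \frac{2}{4 + A}$)
$N{\left(K,R \right)} = - \frac{R}{31} + \frac{R}{K}$ ($N{\left(K,R \right)} = R \left(- \frac{1}{31}\right) + \frac{R}{K} = - \frac{R}{31} + \frac{R}{K}$)
$\frac{1}{E{\left(-12 \right)} 14 + N{\left(w{\left(4 \right)},-19 \right)}} = \frac{1}{\left(-12\right) 14 - \left(- \frac{19}{31} + \frac{19}{2 \frac{1}{4 + 4}}\right)} = \frac{1}{-168 + \left(\frac{19}{31} - \frac{19}{2 \cdot \frac{1}{8}}\right)} = \frac{1}{-168 + \left(\frac{19}{31} - 19 \frac{1}{\frac{1}{4}}\right)} = \frac{1}{-168 + \left(\frac{19}{31} - 76\right)} = \frac{1}{-168 - \frac{2337}{31}} = \frac{1}{- \frac{7545}{31}} = - \frac{31}{7545}$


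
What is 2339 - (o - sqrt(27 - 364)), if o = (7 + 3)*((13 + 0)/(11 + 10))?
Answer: 48989/21 + I*sqrt(337) ≈ 2332.8 + 18.358*I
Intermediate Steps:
o = 130/21 (o = 10*(13/21) = 130/21 ≈ 6.1905)
2339 - (o - sqrt(27 - 364)) = 2339 - (130/21 - sqrt(27 - 364)) = 2339 - (130/21 - sqrt(-337)) = 2339 - (130/21 - I*sqrt(337)) = 2339 + (-130/21 + I*sqrt(337)) = 48989/21 + I*sqrt(337)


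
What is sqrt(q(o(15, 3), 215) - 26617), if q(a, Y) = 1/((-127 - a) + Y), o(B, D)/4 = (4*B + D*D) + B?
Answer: I*sqrt(409263054)/124 ≈ 163.15*I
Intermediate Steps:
o(B, D) = 4*D**2 + 20*B (o(B, D) = 4*((4*B + D*D) + B) = 4*((4*B + D**2) + B) = 4*((D**2 + 4*B) + B) = 4*(D**2 + 5*B) = 4*D**2 + 20*B)
q(a, Y) = 1/(-127 + Y - a)
sqrt(q(o(15, 3), 215) - 26617) = sqrt(-1/(127 + (4*3**2 + 20*15) - 1*215) - 26617) = sqrt(-1/(127 + (4*9 + 300) - 215) - 26617) = sqrt(-1/(127 + (36 + 300) - 215) - 26617) = sqrt(-1/(127 + 336 - 215) - 26617) = sqrt(-1/248 - 26617) = sqrt(-6601017/248) = I*sqrt(409263054)/124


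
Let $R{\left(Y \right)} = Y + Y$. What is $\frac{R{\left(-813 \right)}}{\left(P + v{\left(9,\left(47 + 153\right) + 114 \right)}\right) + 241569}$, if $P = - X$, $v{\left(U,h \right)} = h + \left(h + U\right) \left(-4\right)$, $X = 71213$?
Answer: $- \frac{813}{84689} \approx -0.0095998$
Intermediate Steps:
$R{\left(Y \right)} = 2 Y$
$v{\left(U,h \right)} = - 4 U - 3 h$ ($v{\left(U,h \right)} = h + \left(U + h\right) \left(-4\right) = h - \left(4 U + 4 h\right) = - 4 U - 3 h$)
$P = -71213$ ($P = \left(-1\right) 71213 = -71213$)
$\frac{R{\left(-813 \right)}}{\left(P + v{\left(9,\left(47 + 153\right) + 114 \right)}\right) + 241569} = \frac{2 \left(-813\right)}{\left(-71213 - \left(36 + 3 \left(\left(47 + 153\right) + 114\right)\right)\right) + 241569} = - \frac{1626}{\left(-71213 - \left(36 + 3 \left(200 + 114\right)\right)\right) + 241569} = - \frac{1626}{\left(-71213 - 978\right) + 241569} = - \frac{1626}{-72191 + 241569} = - \frac{1626}{169378} = \left(-1626\right) \frac{1}{169378} = - \frac{813}{84689}$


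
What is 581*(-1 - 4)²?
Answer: 14525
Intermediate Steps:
581*(-1 - 4)² = 581*(-5)² = 581*25 = 14525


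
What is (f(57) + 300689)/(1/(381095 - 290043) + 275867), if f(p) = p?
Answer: 27383524792/25118242085 ≈ 1.0902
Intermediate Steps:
(f(57) + 300689)/(1/(381095 - 290043) + 275867) = (57 + 300689)/(1/(381095 - 290043) + 275867) = 300746/(1/91052 + 275867) = 300746/(25118242085/91052) = 300746*(91052/25118242085) = 27383524792/25118242085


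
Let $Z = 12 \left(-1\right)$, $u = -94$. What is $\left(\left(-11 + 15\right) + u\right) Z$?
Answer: $1080$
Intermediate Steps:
$Z = -12$
$\left(\left(-11 + 15\right) + u\right) Z = \left(\left(-11 + 15\right) - 94\right) \left(-12\right) = \left(4 - 94\right) \left(-12\right) = \left(-90\right) \left(-12\right) = 1080$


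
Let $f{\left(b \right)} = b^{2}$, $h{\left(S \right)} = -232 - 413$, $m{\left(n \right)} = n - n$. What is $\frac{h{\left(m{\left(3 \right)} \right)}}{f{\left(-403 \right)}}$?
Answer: $- \frac{645}{162409} \approx -0.0039715$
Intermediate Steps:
$m{\left(n \right)} = 0$
$h{\left(S \right)} = -645$ ($h{\left(S \right)} = -232 - 413 = -645$)
$\frac{h{\left(m{\left(3 \right)} \right)}}{f{\left(-403 \right)}} = - \frac{645}{\left(-403\right)^{2}} = - \frac{645}{162409}$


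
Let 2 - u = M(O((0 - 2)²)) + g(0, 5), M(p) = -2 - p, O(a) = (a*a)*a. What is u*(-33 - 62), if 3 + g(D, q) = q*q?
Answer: -4370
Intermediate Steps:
g(D, q) = -3 + q² (g(D, q) = -3 + q*q = -3 + q²)
O(a) = a³ (O(a) = a²*a = a³)
u = 46 (u = 2 - ((-2 - ((0 - 2)²)³) + (-3 + 5²)) = 2 - ((-2 - ((-2)²)³) + (-3 + 25)) = 2 - ((-2 - 1*4³) + 22) = 2 - ((-2 - 1*64) + 22) = 2 - ((-2 - 64) + 22) = 2 - (-66 + 22) = 2 - 1*(-44) = 2 + 44 = 46)
u*(-33 - 62) = 46*(-33 - 62) = 46*(-95) = -4370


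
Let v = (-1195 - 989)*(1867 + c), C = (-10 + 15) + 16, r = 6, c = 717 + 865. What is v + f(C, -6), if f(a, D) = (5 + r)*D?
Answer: -7532682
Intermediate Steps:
c = 1582
C = 21 (C = 5 + 16 = 21)
v = -7532616 (v = (-1195 - 989)*(1867 + 1582) = -2184*3449 = -7532616)
f(a, D) = 11*D (f(a, D) = (5 + 6)*D = 11*D)
v + f(C, -6) = -7532616 + 11*(-6) = -7532616 - 66 = -7532682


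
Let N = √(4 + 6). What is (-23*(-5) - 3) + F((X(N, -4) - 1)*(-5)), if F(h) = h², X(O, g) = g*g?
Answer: 5737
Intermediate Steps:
N = √10 ≈ 3.1623
X(O, g) = g²
(-23*(-5) - 3) + F((X(N, -4) - 1)*(-5)) = (-23*(-5) - 3) + (((-4)² - 1)*(-5))² = (115 - 3) + ((16 - 1)*(-5))² = 112 + (15*(-5))² = 112 + (-75)² = 112 + 5625 = 5737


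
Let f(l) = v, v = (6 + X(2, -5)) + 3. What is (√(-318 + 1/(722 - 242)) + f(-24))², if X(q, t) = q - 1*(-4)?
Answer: (1800 + I*√4579170)²/14400 ≈ -92.998 + 534.97*I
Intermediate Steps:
X(q, t) = 4 + q (X(q, t) = q + 4 = 4 + q)
v = 15 (v = (6 + (4 + 2)) + 3 = (6 + 6) + 3 = 12 + 3 = 15)
f(l) = 15
(√(-318 + 1/(722 - 242)) + f(-24))² = (√(-318 + 1/(722 - 242)) + 15)² = (√(-318 + 1/480) + 15)² = (√(-152639/480) + 15)² = (I*√4579170/120 + 15)² = (15 + I*√4579170/120)²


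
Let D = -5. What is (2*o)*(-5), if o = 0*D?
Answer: 0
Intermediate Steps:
o = 0 (o = 0*(-5) = 0)
(2*o)*(-5) = (2*0)*(-5) = 0*(-5) = 0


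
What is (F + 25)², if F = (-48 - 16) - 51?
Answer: 8100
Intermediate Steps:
F = -115 (F = -64 - 51 = -115)
(F + 25)² = (-115 + 25)² = (-90)² = 8100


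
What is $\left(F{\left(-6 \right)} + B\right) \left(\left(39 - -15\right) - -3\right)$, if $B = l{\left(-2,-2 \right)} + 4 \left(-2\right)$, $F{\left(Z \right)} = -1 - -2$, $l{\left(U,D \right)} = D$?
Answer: $-513$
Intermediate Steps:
$F{\left(Z \right)} = 1$ ($F{\left(Z \right)} = -1 + 2 = 1$)
$B = -10$ ($B = -2 + 4 \left(-2\right) = -2 - 8 = -10$)
$\left(F{\left(-6 \right)} + B\right) \left(\left(39 - -15\right) - -3\right) = \left(1 - 10\right) \left(\left(39 - -15\right) - -3\right) = - 9 \left(\left(39 + 15\right) + 3\right) = - 9 \left(54 + 3\right) = \left(-9\right) 57 = -513$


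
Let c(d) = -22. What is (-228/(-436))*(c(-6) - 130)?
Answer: -8664/109 ≈ -79.486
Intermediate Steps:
(-228/(-436))*(c(-6) - 130) = (-228/(-436))*(-22 - 130) = -228*(-1/436)*(-152) = (57/109)*(-152) = -8664/109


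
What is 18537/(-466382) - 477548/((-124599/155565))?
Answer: 11549134009831059/19370243606 ≈ 5.9623e+5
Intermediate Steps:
18537/(-466382) - 477548/((-124599/155565)) = 18537*(-1/466382) - 477548/((-124599*1/155565)) = -18537/466382 - 477548/(-41533/51855) = -18537/466382 - 477548*(-51855/41533) = -18537/466382 + 24763251540/41533 = 11549134009831059/19370243606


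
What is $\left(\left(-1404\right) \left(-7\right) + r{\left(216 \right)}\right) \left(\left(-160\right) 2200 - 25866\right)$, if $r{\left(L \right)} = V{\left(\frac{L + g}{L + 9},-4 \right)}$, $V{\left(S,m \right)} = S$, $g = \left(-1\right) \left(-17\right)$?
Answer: $- \frac{835663128578}{225} \approx -3.7141 \cdot 10^{9}$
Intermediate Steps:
$g = 17$
$r{\left(L \right)} = \frac{17 + L}{9 + L}$ ($r{\left(L \right)} = \frac{L + 17}{L + 9} = \frac{17 + L}{9 + L}$)
$\left(\left(-1404\right) \left(-7\right) + r{\left(216 \right)}\right) \left(\left(-160\right) 2200 - 25866\right) = \left(\left(-1404\right) \left(-7\right) + \frac{17 + 216}{9 + 216}\right) \left(\left(-160\right) 2200 - 25866\right) = \left(9828 + \frac{1}{225} \cdot 233\right) \left(-352000 - 25866\right) = \left(9828 + \frac{1}{225} \cdot 233\right) \left(-377866\right) = \left(9828 + \frac{233}{225}\right) \left(-377866\right) = \frac{2211533}{225} \left(-377866\right) = - \frac{835663128578}{225}$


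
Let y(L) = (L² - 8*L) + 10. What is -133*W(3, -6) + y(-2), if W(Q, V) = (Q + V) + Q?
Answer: 30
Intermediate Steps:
W(Q, V) = V + 2*Q
y(L) = 10 + L² - 8*L
-133*W(3, -6) + y(-2) = -133*(-6 + 2*3) + (10 + (-2)² - 8*(-2)) = -133*(-6 + 6) + (10 + 4 + 16) = -133*0 + 30 = 0 + 30 = 30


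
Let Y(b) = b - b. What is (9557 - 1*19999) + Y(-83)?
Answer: -10442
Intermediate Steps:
Y(b) = 0
(9557 - 1*19999) + Y(-83) = (9557 - 1*19999) + 0 = (9557 - 19999) + 0 = -10442 + 0 = -10442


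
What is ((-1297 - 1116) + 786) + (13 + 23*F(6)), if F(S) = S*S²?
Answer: 3354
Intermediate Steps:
F(S) = S³
((-1297 - 1116) + 786) + (13 + 23*F(6)) = ((-1297 - 1116) + 786) + (13 + 23*6³) = (-2413 + 786) + (13 + 23*216) = -1627 + (13 + 4968) = -1627 + 4981 = 3354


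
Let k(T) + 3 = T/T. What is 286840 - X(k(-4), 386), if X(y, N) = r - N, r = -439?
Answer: 287665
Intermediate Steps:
k(T) = -2 (k(T) = -3 + T/T = -3 + 1 = -2)
X(y, N) = -439 - N
286840 - X(k(-4), 386) = 286840 - (-439 - 1*386) = 286840 - (-439 - 386) = 286840 - 1*(-825) = 286840 + 825 = 287665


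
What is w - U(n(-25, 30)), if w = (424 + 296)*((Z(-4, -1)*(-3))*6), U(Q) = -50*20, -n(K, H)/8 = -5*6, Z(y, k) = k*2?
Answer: 26920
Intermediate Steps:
Z(y, k) = 2*k
n(K, H) = 240 (n(K, H) = -(-40)*6 = -8*(-30) = 240)
U(Q) = -1000
w = 25920 (w = (424 + 296)*(((2*(-1))*(-3))*6) = 720*(-2*(-3)*6) = 720*(6*6) = 720*36 = 25920)
w - U(n(-25, 30)) = 25920 - 1*(-1000) = 25920 + 1000 = 26920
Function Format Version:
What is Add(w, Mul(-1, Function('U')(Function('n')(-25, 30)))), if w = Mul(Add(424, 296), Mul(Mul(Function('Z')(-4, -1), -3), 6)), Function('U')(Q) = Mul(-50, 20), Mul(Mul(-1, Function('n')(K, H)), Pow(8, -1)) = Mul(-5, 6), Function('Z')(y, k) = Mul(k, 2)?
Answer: 26920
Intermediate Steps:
Function('Z')(y, k) = Mul(2, k)
Function('n')(K, H) = 240 (Function('n')(K, H) = Mul(-8, Mul(-5, 6)) = Mul(-8, -30) = 240)
Function('U')(Q) = -1000
w = 25920 (w = Mul(Add(424, 296), Mul(Mul(Mul(2, -1), -3), 6)) = Mul(720, Mul(Mul(-2, -3), 6)) = Mul(720, Mul(6, 6)) = Mul(720, 36) = 25920)
Add(w, Mul(-1, Function('U')(Function('n')(-25, 30)))) = Add(25920, Mul(-1, -1000)) = Add(25920, 1000) = 26920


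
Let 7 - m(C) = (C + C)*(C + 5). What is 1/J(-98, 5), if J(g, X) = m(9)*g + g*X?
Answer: 1/23520 ≈ 4.2517e-5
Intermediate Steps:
m(C) = 7 - 2*C*(5 + C) (m(C) = 7 - (C + C)*(C + 5) = 7 - 2*C*(5 + C))
J(g, X) = -245*g + X*g (J(g, X) = (7 - 10*9 - 2*9²)*g + g*X = (7 - 90 - 2*81)*g + X*g = (7 - 90 - 162)*g + X*g = -245*g + X*g)
1/J(-98, 5) = 1/(-98*(-245 + 5)) = 1/(-98*(-240)) = 1/23520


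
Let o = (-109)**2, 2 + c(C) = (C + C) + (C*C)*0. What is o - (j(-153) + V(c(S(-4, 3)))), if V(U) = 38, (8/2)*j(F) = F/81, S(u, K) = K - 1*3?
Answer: 426365/36 ≈ 11843.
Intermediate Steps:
S(u, K) = -3 + K (S(u, K) = K - 3 = -3 + K)
j(F) = F/324 (j(F) = (F/81)/4 = F/324)
c(C) = -2 + 2*C (c(C) = -2 + ((C + C) + (C*C)*0) = -2 + (2*C + C**2*0) = -2 + (2*C + 0) = -2 + 2*C)
o = 11881
o - (j(-153) + V(c(S(-4, 3)))) = 11881 - ((1/324)*(-153) + 38) = 11881 - (-17/36 + 38) = 11881 - 1*1351/36 = 11881 - 1351/36 = 426365/36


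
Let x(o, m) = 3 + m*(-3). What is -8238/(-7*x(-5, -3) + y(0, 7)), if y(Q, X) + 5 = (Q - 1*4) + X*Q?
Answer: 2746/31 ≈ 88.581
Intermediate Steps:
y(Q, X) = -9 + Q + Q*X (y(Q, X) = -5 + ((Q - 1*4) + X*Q) = -5 + ((Q - 4) + Q*X) = -5 + ((-4 + Q) + Q*X) = -5 + (-4 + Q + Q*X) = -9 + Q + Q*X)
x(o, m) = 3 - 3*m
-8238/(-7*x(-5, -3) + y(0, 7)) = -8238/(-7*(3 - 3*(-3)) + (-9 + 0 + 0*7)) = -8238/(-7*(3 + 9) + (-9 + 0 + 0)) = -8238/(-7*12 - 9) = -8238/(-84 - 9) = -8238/(-93) = -8238*(-1/93) = 2746/31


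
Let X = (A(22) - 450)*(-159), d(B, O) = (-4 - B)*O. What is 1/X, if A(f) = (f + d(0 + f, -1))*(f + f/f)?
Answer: -1/103986 ≈ -9.6167e-6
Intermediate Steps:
d(B, O) = O*(-4 - B)
A(f) = (1 + f)*(4 + 2*f) (A(f) = (f - 1*(-1)*(4 + (0 + f)))*(f + f/f) = (f - 1*(-1)*(4 + f))*(f + 1) = (f + (4 + f))*(1 + f) = (4 + 2*f)*(1 + f) = (1 + f)*(4 + 2*f))
X = -103986 (X = ((4 + 2*22² + 6*22) - 450)*(-159) = ((4 + 2*484 + 132) - 450)*(-159) = ((4 + 968 + 132) - 450)*(-159) = (1104 - 450)*(-159) = 654*(-159) = -103986)
1/X = 1/(-103986) = -1/103986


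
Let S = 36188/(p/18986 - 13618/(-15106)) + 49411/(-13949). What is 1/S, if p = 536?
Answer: 929868809909/36190209412945297 ≈ 2.5694e-5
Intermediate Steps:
S = 36190209412945297/929868809909 (S = 36188/(536/18986 - 13618/(-15106)) + 49411/(-13949) = 36188/(536*(1/18986) - 13618*(-1/15106)) + 49411*(-1/13949) = 36188/(268/9493 + 6809/7553) - 49411/13949 = 36188/(66662041/71700629) - 49411/13949 = 36188*(71700629/66662041) - 49411/13949 = 2594702362252/66662041 - 49411/13949 = 36190209412945297/929868809909 ≈ 38920.)
1/S = 1/(36190209412945297/929868809909) = 929868809909/36190209412945297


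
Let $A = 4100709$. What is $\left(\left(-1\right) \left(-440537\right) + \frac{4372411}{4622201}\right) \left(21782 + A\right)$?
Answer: $\frac{8394442640555220868}{4622201} \approx 1.8161 \cdot 10^{12}$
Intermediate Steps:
$\left(\left(-1\right) \left(-440537\right) + \frac{4372411}{4622201}\right) \left(21782 + A\right) = \left(\left(-1\right) \left(-440537\right) + \frac{4372411}{4622201}\right) \left(21782 + 4100709\right) = \left(440537 + 4372411 \cdot \frac{1}{4622201}\right) 4122491 = \left(440537 + \frac{4372411}{4622201}\right) 4122491 = \frac{2036254934348}{4622201} \cdot 4122491 = \frac{8394442640555220868}{4622201}$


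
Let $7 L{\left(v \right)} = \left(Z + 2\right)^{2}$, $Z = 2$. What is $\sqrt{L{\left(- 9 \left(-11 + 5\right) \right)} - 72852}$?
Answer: $\frac{2 i \sqrt{892409}}{7} \approx 269.91 i$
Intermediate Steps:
$L{\left(v \right)} = \frac{16}{7}$ ($L{\left(v \right)} = \frac{\left(2 + 2\right)^{2}}{7} = \frac{4^{2}}{7} = \frac{1}{7} \cdot 16 = \frac{16}{7}$)
$\sqrt{L{\left(- 9 \left(-11 + 5\right) \right)} - 72852} = \sqrt{\frac{16}{7} - 72852} = \sqrt{- \frac{509948}{7}} = \frac{2 i \sqrt{892409}}{7}$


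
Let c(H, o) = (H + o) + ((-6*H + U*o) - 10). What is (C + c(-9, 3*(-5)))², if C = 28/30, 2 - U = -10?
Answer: 5692996/225 ≈ 25302.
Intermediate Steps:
U = 12 (U = 2 - 1*(-10) = 2 + 10 = 12)
C = 14/15 (C = 28*(1/30) = 14/15 ≈ 0.93333)
c(H, o) = -10 - 5*H + 13*o (c(H, o) = (H + o) + ((-6*H + 12*o) - 10) = (H + o) + (-10 - 6*H + 12*o) = -10 - 5*H + 13*o)
(C + c(-9, 3*(-5)))² = (14/15 + (-10 - 5*(-9) + 13*(3*(-5))))² = (14/15 + (-10 + 45 + 13*(-15)))² = (14/15 + (-10 + 45 - 195))² = (14/15 - 160)² = (-2386/15)² = 5692996/225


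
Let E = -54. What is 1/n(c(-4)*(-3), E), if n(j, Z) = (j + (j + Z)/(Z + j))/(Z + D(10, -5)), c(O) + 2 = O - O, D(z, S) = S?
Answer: -59/7 ≈ -8.4286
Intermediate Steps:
c(O) = -2 (c(O) = -2 + (O - O) = -2 + 0 = -2)
n(j, Z) = (1 + j)/(-5 + Z) (n(j, Z) = (j + (j + Z)/(Z + j))/(Z - 5) = (j + (Z + j)/(Z + j))/(-5 + Z) = (j + 1)/(-5 + Z) = (1 + j)/(-5 + Z))
1/n(c(-4)*(-3), E) = 1/((1 - 2*(-3))/(-5 - 54)) = 1/((1 + 6)/(-59)) = 1/(-1/59*7) = 1/(-7/59) = -59/7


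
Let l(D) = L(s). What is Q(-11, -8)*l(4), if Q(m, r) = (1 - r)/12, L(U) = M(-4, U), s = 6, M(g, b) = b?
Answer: 9/2 ≈ 4.5000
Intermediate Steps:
L(U) = U
l(D) = 6
Q(m, r) = 1/12 - r/12 (Q(m, r) = (1 - r)*(1/12) = 1/12 - r/12)
Q(-11, -8)*l(4) = (1/12 - 1/12*(-8))*6 = (1/12 + ⅔)*6 = (¾)*6 = 9/2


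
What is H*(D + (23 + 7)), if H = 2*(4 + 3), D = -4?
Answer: 364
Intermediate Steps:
H = 14 (H = 2*7 = 14)
H*(D + (23 + 7)) = 14*(-4 + (23 + 7)) = 14*(-4 + 30) = 14*26 = 364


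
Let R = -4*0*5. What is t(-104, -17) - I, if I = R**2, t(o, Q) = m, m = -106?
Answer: -106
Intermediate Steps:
t(o, Q) = -106
R = 0 (R = 0*5 = 0)
I = 0 (I = 0**2 = 0)
t(-104, -17) - I = -106 - 1*0 = -106 + 0 = -106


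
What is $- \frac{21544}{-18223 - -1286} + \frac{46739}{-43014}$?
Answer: $\frac{135075173}{728528118} \approx 0.18541$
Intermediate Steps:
$- \frac{21544}{-18223 - -1286} + \frac{46739}{-43014} = - \frac{21544}{-18223 + 1286} + 46739 \left(- \frac{1}{43014}\right) = - \frac{21544}{-16937} - \frac{46739}{43014} = \left(-21544\right) \left(- \frac{1}{16937}\right) - \frac{46739}{43014} = \frac{21544}{16937} - \frac{46739}{43014} = \frac{135075173}{728528118}$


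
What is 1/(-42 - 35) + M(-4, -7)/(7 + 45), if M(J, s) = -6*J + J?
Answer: 372/1001 ≈ 0.37163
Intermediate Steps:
M(J, s) = -5*J
1/(-42 - 35) + M(-4, -7)/(7 + 45) = 1/(-42 - 35) + (-5*(-4))/(7 + 45) = 1/(-77) + 20/52 = -1/77 + (1/52)*20 = -1/77 + 5/13 = 372/1001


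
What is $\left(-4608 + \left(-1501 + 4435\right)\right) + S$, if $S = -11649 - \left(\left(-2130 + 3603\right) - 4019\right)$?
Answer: $-10777$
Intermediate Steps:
$S = -9103$ ($S = -11649 - \left(1473 - 4019\right) = -11649 - -2546 = -11649 + 2546 = -9103$)
$\left(-4608 + \left(-1501 + 4435\right)\right) + S = \left(-4608 + \left(-1501 + 4435\right)\right) - 9103 = \left(-4608 + 2934\right) - 9103 = -1674 - 9103 = -10777$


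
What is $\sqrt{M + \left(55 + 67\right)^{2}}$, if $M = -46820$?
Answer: $8 i \sqrt{499} \approx 178.71 i$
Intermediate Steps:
$\sqrt{M + \left(55 + 67\right)^{2}} = \sqrt{-46820 + \left(55 + 67\right)^{2}} = \sqrt{-46820 + 122^{2}} = \sqrt{-46820 + 14884} = \sqrt{-31936} = 8 i \sqrt{499}$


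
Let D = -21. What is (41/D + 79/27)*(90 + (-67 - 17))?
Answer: 368/63 ≈ 5.8413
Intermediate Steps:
(41/D + 79/27)*(90 + (-67 - 17)) = (41/(-21) + 79/27)*(90 + (-67 - 17)) = (41*(-1/21) + 79*(1/27))*(90 - 84) = (-41/21 + 79/27)*6 = (184/189)*6 = 368/63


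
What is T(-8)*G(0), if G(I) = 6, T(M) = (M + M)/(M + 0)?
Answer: 12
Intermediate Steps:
T(M) = 2 (T(M) = (2*M)/M = 2)
T(-8)*G(0) = 2*6 = 12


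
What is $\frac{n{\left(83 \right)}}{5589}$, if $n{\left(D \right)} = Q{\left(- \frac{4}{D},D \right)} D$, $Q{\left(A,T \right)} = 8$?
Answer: $\frac{664}{5589} \approx 0.1188$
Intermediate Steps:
$n{\left(D \right)} = 8 D$
$\frac{n{\left(83 \right)}}{5589} = \frac{8 \cdot 83}{5589} = 664 \cdot \frac{1}{5589} = \frac{664}{5589}$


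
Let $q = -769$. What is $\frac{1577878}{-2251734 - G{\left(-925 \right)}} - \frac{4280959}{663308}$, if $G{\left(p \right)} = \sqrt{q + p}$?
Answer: $\frac{- 47090549 \sqrt{14} + 10686200033330 i}{663308 \left(- 2251734 i + 11 \sqrt{14}\right)} \approx -7.1547 + 1.2808 \cdot 10^{-5} i$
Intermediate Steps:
$G{\left(p \right)} = \sqrt{-769 + p}$
$\frac{1577878}{-2251734 - G{\left(-925 \right)}} - \frac{4280959}{663308} = \frac{1577878}{-2251734 - \sqrt{-769 - 925}} - \frac{4280959}{663308} = \frac{1577878}{-2251734 - \sqrt{-1694}} - \frac{4280959}{663308} = \frac{1577878}{-2251734 - 11 i \sqrt{14}} - \frac{4280959}{663308} = - \frac{4280959}{663308} + \frac{1577878}{-2251734 - 11 i \sqrt{14}}$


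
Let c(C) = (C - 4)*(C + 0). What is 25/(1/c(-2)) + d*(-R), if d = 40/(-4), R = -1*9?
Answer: 210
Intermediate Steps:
R = -9
d = -10 (d = 40*(-¼) = -10)
c(C) = C*(-4 + C) (c(C) = (-4 + C)*C = C*(-4 + C))
25/(1/c(-2)) + d*(-R) = 25/(1/(-2*(-4 - 2))) - (-10)*(-9) = 25/(1/(-2*(-6))) - 10*9 = 25/(1/12) - 90 = 25*12 - 90 = 300 - 90 = 210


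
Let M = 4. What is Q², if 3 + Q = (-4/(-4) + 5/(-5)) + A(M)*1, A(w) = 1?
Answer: 4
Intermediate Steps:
Q = -2 (Q = -3 + ((-4/(-4) + 5/(-5)) + 1*1) = -3 + ((-4*(-¼) + 5*(-⅕)) + 1) = -3 + ((1 - 1) + 1) = -3 + (0 + 1) = -3 + 1 = -2)
Q² = (-2)² = 4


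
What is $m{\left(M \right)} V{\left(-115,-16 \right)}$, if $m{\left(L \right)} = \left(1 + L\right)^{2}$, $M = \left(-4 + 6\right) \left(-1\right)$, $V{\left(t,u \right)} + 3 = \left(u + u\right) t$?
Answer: $3677$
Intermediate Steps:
$V{\left(t,u \right)} = -3 + 2 t u$ ($V{\left(t,u \right)} = -3 + \left(u + u\right) t = -3 + 2 u t = -3 + 2 t u$)
$M = -2$ ($M = 2 \left(-1\right) = -2$)
$m{\left(M \right)} V{\left(-115,-16 \right)} = \left(1 - 2\right)^{2} \left(-3 + 2 \left(-115\right) \left(-16\right)\right) = \left(-1\right)^{2} \left(-3 + 3680\right) = 1 \cdot 3677 = 3677$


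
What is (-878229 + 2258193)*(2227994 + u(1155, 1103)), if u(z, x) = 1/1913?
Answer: 5881617044249172/1913 ≈ 3.0746e+12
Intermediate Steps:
u(z, x) = 1/1913
(-878229 + 2258193)*(2227994 + u(1155, 1103)) = (-878229 + 2258193)*(2227994 + 1/1913) = 1379964*(4262152523/1913) = 5881617044249172/1913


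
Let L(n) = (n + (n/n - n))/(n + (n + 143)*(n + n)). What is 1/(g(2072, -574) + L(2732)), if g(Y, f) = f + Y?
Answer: 15711732/23536174537 ≈ 0.00066756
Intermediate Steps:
g(Y, f) = Y + f
L(n) = 1/(n + 2*n*(143 + n)) (L(n) = (n + (1 - n))/(n + (143 + n)*(2*n)) = 1/(n + 2*n*(143 + n)))
1/(g(2072, -574) + L(2732)) = 1/((2072 - 574) + 1/(2732*(287 + 2*2732))) = 1/(1498 + 1/(2732*(287 + 5464))) = 1/(1498 + (1/2732)/5751) = 1/(1498 + (1/2732)*(1/5751)) = 1/(1498 + 1/15711732) = 1/(23536174537/15711732) = 15711732/23536174537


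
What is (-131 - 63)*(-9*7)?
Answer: 12222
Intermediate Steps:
(-131 - 63)*(-9*7) = -194*(-63) = 12222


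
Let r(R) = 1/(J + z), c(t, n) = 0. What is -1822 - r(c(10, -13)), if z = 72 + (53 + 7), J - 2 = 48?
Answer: -331605/182 ≈ -1822.0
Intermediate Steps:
J = 50 (J = 2 + 48 = 50)
z = 132 (z = 72 + 60 = 132)
r(R) = 1/182 (r(R) = 1/(50 + 132) = 1/182)
-1822 - r(c(10, -13)) = -1822 - 1*1/182 = -1822 - 1/182 = -331605/182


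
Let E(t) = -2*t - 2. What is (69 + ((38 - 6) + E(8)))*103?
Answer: 8549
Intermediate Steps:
E(t) = -2 - 2*t
(69 + ((38 - 6) + E(8)))*103 = (69 + ((38 - 6) + (-2 - 2*8)))*103 = (69 + (32 + (-2 - 16)))*103 = (69 + (32 - 18))*103 = (69 + 14)*103 = 83*103 = 8549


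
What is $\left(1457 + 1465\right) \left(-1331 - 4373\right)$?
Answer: $-16667088$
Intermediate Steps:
$\left(1457 + 1465\right) \left(-1331 - 4373\right) = 2922 \left(-5704\right) = -16667088$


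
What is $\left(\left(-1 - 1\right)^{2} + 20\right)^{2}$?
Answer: $576$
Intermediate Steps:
$\left(\left(-1 - 1\right)^{2} + 20\right)^{2} = \left(\left(-2\right)^{2} + 20\right)^{2} = \left(4 + 20\right)^{2} = 24^{2} = 576$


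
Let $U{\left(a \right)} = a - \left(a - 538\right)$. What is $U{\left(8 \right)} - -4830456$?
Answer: $4830994$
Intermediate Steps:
$U{\left(a \right)} = 538$ ($U{\left(a \right)} = a - \left(a - 538\right) = a - \left(-538 + a\right) = 538$)
$U{\left(8 \right)} - -4830456 = 538 - -4830456 = 538 + 4830456 = 4830994$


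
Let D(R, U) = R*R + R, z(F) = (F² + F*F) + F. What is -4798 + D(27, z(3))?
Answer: -4042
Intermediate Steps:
z(F) = F + 2*F² (z(F) = (F² + F²) + F = 2*F² + F = F + 2*F²)
D(R, U) = R + R² (D(R, U) = R² + R = R + R²)
-4798 + D(27, z(3)) = -4798 + 27*(1 + 27) = -4798 + 27*28 = -4798 + 756 = -4042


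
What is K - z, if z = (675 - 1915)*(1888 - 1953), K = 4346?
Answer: -76254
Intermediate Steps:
z = 80600 (z = -1240*(-65) = 80600)
K - z = 4346 - 1*80600 = 4346 - 80600 = -76254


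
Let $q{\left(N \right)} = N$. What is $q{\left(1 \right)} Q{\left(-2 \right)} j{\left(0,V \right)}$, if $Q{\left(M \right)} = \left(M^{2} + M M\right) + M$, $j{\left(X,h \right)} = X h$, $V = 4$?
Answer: $0$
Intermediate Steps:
$Q{\left(M \right)} = M + 2 M^{2}$ ($Q{\left(M \right)} = \left(M^{2} + M^{2}\right) + M = 2 M^{2} + M = M + 2 M^{2}$)
$q{\left(1 \right)} Q{\left(-2 \right)} j{\left(0,V \right)} = 1 \left(- 2 \left(1 + 2 \left(-2\right)\right)\right) 0 \cdot 4 = 1 \left(- 2 \left(1 - 4\right)\right) 0 = 1 \left(\left(-2\right) \left(-3\right)\right) 0 = 1 \cdot 6 \cdot 0 = 6 \cdot 0 = 0$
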